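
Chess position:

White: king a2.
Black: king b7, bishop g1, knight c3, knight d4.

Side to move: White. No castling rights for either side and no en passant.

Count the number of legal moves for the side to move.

White to move; king on a2.
In check: yes, from the black knight on c3.
Legal moves: Ka3, Kb2, Ka1.
Count: 3.

3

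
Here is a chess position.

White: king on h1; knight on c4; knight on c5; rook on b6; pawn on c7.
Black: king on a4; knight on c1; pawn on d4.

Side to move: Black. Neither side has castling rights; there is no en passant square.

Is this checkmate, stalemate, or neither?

Black to move; black king on a4.
In check: yes, from the white knight on c5.
King squares — a3: attacked by Nc4; b3: attacked by Nc5; b4: attacked by Rb6; a5: attacked by Nc4; b5: attacked by Rb6.
Legal moves for Black: none.
In check with no legal moves → checkmate.

checkmate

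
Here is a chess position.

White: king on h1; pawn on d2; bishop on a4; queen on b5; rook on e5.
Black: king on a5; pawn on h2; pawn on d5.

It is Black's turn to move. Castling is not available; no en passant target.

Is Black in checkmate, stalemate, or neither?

checkmate

Black to move; black king on a5.
In check: yes, from the white queen on b5.
King squares — a4: attacked by Qb5; b4: attacked by Qb5; b5: attacked by Ba4; a6: attacked by Qb5; b6: attacked by Qb5.
Legal moves for Black: none.
In check with no legal moves → checkmate.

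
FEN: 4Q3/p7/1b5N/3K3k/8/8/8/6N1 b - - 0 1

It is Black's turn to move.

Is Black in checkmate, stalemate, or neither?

Black to move; black king on h5.
In check: yes, from the white queen on e8.
Legal moves for Black: Kxh6, Kg5, Kh4.
Black is in check but has 3 legal moves → neither.

neither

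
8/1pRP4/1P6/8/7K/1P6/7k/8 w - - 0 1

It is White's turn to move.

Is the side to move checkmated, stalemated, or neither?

neither

White to move; white king on h4.
In check: no.
Legal moves for White: Rc8, Rxb7, Rc6, Rc5, Rc4, Rc3, Rc2+, Rc1, Kh5, Kg5, Kg4, d8=Q, d8=R, d8=B, d8=N, b4.
White has 16 legal moves and is not in check → neither.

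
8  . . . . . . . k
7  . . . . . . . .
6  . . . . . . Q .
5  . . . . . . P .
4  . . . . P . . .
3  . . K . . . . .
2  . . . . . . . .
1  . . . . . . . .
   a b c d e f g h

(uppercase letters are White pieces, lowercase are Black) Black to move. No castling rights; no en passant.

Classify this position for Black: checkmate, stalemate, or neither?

stalemate

Black to move; black king on h8.
In check: no.
King squares — g7: attacked by Qg6; h7: attacked by Qg6; g8: attacked by Qg6.
Legal moves for Black: none.
Not in check and no legal moves → stalemate.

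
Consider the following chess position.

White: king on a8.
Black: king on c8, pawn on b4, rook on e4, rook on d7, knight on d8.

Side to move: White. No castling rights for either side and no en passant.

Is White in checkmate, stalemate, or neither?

stalemate

White to move; white king on a8.
In check: no.
King squares — a7: attacked by Rd7; b7: attacked by Rd7; b8: attacked by Kc8.
Legal moves for White: none.
Not in check and no legal moves → stalemate.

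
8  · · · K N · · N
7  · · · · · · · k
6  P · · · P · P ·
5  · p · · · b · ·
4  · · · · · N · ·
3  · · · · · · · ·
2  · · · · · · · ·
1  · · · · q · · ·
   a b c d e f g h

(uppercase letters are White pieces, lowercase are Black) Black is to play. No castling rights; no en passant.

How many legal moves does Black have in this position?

4

Black to move; king on h7.
In check: yes, from the white pawn on g6.
Legal moves: Kxh8, Kg8, Kh6, Bxg6.
Count: 4.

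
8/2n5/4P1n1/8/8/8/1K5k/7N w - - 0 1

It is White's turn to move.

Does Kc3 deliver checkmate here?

After Kc3: black king on h2; in check: no.
Black is not in check, so this cannot be checkmate.

no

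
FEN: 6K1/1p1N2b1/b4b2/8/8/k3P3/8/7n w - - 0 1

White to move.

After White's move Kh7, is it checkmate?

no

After Kh7: black king on a3; in check: no.
Black is not in check, so this cannot be checkmate.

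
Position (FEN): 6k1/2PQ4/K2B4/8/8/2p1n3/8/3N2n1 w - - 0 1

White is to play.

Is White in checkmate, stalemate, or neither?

neither

White to move; white king on a6.
In check: no.
Legal moves for White include: Qe8+, Qd8+, Qc8+, Qh7+, Qg7+, Qf7+, Qe7, Qe6+, Qc6, Qf5, Qb5, Qg4+, Qa4, Qh3, Bf8, Be7, Be5, Bc5, ... (list truncated; more exist).
White has legal moves and is not in check → neither.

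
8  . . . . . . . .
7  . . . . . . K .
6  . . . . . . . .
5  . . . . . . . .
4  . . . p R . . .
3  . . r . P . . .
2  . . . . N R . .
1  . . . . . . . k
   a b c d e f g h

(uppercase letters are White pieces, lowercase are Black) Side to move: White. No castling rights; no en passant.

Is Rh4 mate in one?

After Rh4: black king on h1; in check: yes, from the white rook on h4.
King squares — g1: attacked by Ne2; g2: attacked by Rf2; h2: attacked by Rf2.
Black has no legal moves → checkmate.

yes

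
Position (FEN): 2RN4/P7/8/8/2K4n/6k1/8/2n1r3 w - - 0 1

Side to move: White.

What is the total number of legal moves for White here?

White to move; king on c4.
In check: no.
Legal moves: Nf7, Nb7, Ne6, Nc6, Rb8, Ra8, Rc7, Rc6, Rc5, Kd5, Kc5, Kb5, Kd4, Kb4, Kc3, a8=Q, a8=R, a8=B, a8=N.
Count: 19.

19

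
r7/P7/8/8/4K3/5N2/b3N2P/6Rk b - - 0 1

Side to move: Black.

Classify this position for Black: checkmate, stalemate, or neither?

Black to move; black king on h1.
In check: yes, from the white rook on g1.
King squares — g1: attacked by Ne2; g2: attacked by Rg1; h2: attacked by Nf3.
Legal moves for Black: none.
In check with no legal moves → checkmate.

checkmate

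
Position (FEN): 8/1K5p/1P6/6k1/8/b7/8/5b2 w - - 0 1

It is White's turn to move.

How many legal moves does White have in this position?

White to move; king on b7.
In check: no.
Legal moves: Kc8, Kb8, Ka8, Kc7, Ka7, Kc6.
Count: 6.

6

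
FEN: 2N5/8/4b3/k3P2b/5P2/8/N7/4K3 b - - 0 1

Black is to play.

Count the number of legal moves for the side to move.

Black to move; king on a5.
In check: no.
Legal moves: Bg8, Bxc8, Bef7, Bd7, Bf5, Bd5, Beg4, Bc4, Bh3, Bb3, Bxa2, Be8, Bhf7, Bg6, Bhg4, Bf3, Be2, Bd1, Ka6, Kb5, Ka4.
Count: 21.

21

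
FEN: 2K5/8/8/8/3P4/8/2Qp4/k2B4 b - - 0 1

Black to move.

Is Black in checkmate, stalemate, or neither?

Black to move; black king on a1.
In check: no.
King squares — b1: attacked by Qc2; a2: attacked by Qc2; b2: attacked by Qc2.
Legal moves for Black: none.
Not in check and no legal moves → stalemate.

stalemate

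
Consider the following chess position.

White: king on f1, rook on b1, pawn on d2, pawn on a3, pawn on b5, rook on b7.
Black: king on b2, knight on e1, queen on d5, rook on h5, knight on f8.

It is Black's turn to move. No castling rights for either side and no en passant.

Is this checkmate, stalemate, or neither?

Black to move; black king on b2.
In check: yes, from the white rook on b1.
King squares — a1: attacked by Rb1; b1: available; c1: attacked by Rb1; a2: available; c2: available; a3: available; b3: attacked by Rb1; c3: attacked by Pd2.
Legal moves for Black: Kxa3, Kc2, Ka2, Kxb1.
Black is in check but has 4 legal moves → neither.

neither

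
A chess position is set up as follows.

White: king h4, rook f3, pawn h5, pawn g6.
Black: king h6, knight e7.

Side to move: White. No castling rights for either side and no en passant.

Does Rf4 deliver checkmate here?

no

After Rf4: black king on h6; in check: no.
Black is not in check, so this cannot be checkmate.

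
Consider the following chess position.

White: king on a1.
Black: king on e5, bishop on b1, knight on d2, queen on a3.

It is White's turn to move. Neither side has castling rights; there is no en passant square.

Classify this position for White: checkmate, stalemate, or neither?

checkmate

White to move; white king on a1.
In check: yes, from the black queen on a3.
King squares — b1: attacked by Nd2; a2: attacked by Bb1; b2: attacked by Qa3.
Legal moves for White: none.
In check with no legal moves → checkmate.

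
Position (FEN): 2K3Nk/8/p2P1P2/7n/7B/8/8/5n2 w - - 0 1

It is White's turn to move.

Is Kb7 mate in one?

After Kb7: black king on h8; in check: no.
Black is not in check, so this cannot be checkmate.

no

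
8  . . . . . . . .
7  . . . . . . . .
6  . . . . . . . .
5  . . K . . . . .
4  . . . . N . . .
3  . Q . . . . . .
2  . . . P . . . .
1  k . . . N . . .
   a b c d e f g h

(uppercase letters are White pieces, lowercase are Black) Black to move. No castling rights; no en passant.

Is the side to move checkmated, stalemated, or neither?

Black to move; black king on a1.
In check: no.
King squares — b1: attacked by Qb3; a2: attacked by Qb3; b2: attacked by Qb3.
Legal moves for Black: none.
Not in check and no legal moves → stalemate.

stalemate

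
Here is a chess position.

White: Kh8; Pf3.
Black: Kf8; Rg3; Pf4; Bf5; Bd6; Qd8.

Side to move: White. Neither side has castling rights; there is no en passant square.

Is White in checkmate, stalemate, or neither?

White to move; white king on h8.
In check: no.
King squares — g7: attacked by Rg3; h7: attacked by Bf5; g8: attacked by Rg3.
Legal moves for White: none.
Not in check and no legal moves → stalemate.

stalemate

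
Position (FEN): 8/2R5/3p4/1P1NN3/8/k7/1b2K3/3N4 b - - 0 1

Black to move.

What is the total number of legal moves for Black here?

Black to move; king on a3.
In check: no.
Legal moves: Ka4, Kb3, Ka2, Bxe5, Bd4, Bc3, Bc1, Ba1, dxe5.
Count: 9.

9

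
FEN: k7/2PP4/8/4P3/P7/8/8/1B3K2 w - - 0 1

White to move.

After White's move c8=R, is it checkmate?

After c8=R: black king on a8; in check: yes, from the white rook on c8.
Black has 2 legal replies: Kb7, Ka7.
In check but a legal move exists → not checkmate.

no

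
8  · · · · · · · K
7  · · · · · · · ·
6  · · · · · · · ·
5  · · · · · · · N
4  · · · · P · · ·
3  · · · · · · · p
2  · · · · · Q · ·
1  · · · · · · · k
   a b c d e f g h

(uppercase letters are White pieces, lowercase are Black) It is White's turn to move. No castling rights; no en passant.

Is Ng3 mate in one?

yes

After Ng3: black king on h1; in check: yes, from the white knight on g3.
King squares — g1: attacked by Qf2; g2: attacked by Qf2; h2: attacked by Qf2.
Black has no legal moves → checkmate.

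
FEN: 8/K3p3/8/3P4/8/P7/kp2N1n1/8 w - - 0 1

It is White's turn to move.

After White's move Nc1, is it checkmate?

After Nc1: black king on a2; in check: yes, from the white knight on c1.
Black has 7 legal replies: Kxa3, Kb1, Ka1, bxc1=Q, bxc1=R, bxc1=B, bxc1=N.
In check but a legal move exists → not checkmate.

no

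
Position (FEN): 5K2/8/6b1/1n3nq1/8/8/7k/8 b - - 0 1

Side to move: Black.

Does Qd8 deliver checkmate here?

yes

After Qd8: white king on f8; in check: yes, from the black queen on d8.
King squares — e7: attacked by Nf5; f7: attacked by Bg6; g7: attacked by Nf5; e8: attacked by Bg6; g8: attacked by Qd8.
White has no legal moves → checkmate.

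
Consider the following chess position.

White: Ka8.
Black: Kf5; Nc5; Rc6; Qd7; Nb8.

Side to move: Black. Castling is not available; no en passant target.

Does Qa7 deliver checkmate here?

no

After Qa7: white king on a8; in check: yes, from the black queen on a7.
White has 1 legal reply: Kxa7.
In check but a legal move exists → not checkmate.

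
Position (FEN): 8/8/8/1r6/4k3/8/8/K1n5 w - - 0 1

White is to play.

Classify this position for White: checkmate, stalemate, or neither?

stalemate

White to move; white king on a1.
In check: no.
King squares — b1: attacked by Rb5; a2: attacked by Nc1; b2: attacked by Rb5.
Legal moves for White: none.
Not in check and no legal moves → stalemate.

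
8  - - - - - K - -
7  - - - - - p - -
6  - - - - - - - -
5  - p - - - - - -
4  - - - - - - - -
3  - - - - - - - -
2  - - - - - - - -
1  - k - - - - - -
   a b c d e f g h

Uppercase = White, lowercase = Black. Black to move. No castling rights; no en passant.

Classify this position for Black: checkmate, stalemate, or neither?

neither

Black to move; black king on b1.
In check: no.
Legal moves for Black: Kc2, Kb2, Ka2, Kc1, Ka1, f6, b4, f5.
Black has 8 legal moves and is not in check → neither.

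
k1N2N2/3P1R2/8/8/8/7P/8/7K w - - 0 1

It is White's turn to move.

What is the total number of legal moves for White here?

White to move; king on h1.
In check: no.
Legal moves: Nh7, Ng6, Ne6, Ne7, Na7, Nd6, Nb6+, Rh7, Rg7, Re7, Rf6, Rf5, Rf4, Rf3, Rf2, Rf1, Kh2, Kg2, Kg1, d8=Q, d8=R, d8=B, d8=N, h4.
Count: 24.

24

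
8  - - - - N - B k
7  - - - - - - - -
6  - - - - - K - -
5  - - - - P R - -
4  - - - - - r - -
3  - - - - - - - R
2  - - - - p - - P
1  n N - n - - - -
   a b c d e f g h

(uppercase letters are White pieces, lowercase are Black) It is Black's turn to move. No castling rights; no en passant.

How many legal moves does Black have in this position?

2

Black to move; king on h8.
In check: yes, from the white rook on h3.
Legal moves: Kxg8, Rh4.
Count: 2.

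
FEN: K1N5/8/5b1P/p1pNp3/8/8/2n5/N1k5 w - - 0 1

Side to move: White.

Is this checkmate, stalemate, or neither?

neither

White to move; white king on a8.
In check: no.
Legal moves for White: Nce7, Na7, Nd6, Ncb6, Kb8, Kb7, Ka7, Nde7, Nc7, Nxf6, Ndb6, Nf4, Nb4, Ne3, Nc3, Nb3+, Nxc2, h7.
White has 18 legal moves and is not in check → neither.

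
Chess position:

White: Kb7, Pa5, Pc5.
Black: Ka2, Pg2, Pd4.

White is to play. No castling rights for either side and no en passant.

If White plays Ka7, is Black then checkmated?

After Ka7: black king on a2; in check: no.
Black is not in check, so this cannot be checkmate.

no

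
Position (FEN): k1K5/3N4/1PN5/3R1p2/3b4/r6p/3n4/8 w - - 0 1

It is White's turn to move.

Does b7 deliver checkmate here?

After b7: black king on a8; in check: yes, from the white pawn on b7.
King squares — a7: attacked by Nc6; b7: attacked by Kc8; b8: attacked by Nc6.
Black has no legal moves → checkmate.

yes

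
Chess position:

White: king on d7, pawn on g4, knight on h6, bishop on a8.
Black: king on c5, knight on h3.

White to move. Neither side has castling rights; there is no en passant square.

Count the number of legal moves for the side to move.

17

White to move; king on d7.
In check: no.
Legal moves: Bb7, Bc6, Bd5, Be4, Bf3, Bg2, Bh1, Ke8, Kd8, Kc8, Ke7, Kc7, Ke6, Ng8, Nf7, Nf5, g5.
Count: 17.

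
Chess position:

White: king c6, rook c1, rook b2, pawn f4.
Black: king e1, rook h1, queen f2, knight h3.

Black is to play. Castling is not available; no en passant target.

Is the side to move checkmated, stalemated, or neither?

checkmate

Black to move; black king on e1.
In check: yes, from the white rook on c1.
King squares — d1: attacked by Rc1; f1: attacked by Rc1; d2: attacked by Rb2; e2: attacked by Rb2; f2: own queen.
Legal moves for Black: none.
In check with no legal moves → checkmate.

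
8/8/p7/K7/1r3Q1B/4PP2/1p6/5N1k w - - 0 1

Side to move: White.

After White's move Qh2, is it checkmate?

After Qh2: black king on h1; in check: yes, from the white queen on h2.
King squares — g1: attacked by Qh2; g2: attacked by Qh2; h2: attacked by Nf1.
Black has no legal moves → checkmate.

yes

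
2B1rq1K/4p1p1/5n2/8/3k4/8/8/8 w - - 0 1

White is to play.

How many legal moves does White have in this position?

0

White to move; king on h8.
In check: yes, from the black queen on f8.
Legal moves: none.
Count: 0.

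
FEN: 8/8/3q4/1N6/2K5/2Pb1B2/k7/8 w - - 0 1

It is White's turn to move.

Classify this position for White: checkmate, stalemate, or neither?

checkmate

White to move; white king on c4.
In check: yes, from the black bishop on d3.
King squares — b3: attacked by Ka2; c3: own pawn; d3: attacked by Qd6; b4: attacked by Qd6; d4: attacked by Qd6; b5: own knight; c5: attacked by Qd6; d5: attacked by Qd6.
Legal moves for White: none.
In check with no legal moves → checkmate.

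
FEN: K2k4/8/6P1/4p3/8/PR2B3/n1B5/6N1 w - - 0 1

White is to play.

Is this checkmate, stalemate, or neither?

neither

White to move; white king on a8.
In check: no.
Legal moves for White include: Kb8, Kb7, Ka7, Ba7, Bh6, Bb6+, Bg5+, Bc5, Bf4, Bd4, Bf2, Bd2, Bc1, Rb8+, Rb7, Rb6, Rb5, Rb4, ... (list truncated; more exist).
White has legal moves and is not in check → neither.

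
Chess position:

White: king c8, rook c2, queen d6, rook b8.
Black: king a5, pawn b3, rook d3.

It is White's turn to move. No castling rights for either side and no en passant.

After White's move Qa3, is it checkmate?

After Qa3: black king on a5; in check: yes, from the white queen on a3.
King squares — a4: attacked by Qa3; b4: attacked by Qa3; b5: attacked by Rb8; a6: attacked by Qa3; b6: attacked by Rb8.
Black has no legal moves → checkmate.

yes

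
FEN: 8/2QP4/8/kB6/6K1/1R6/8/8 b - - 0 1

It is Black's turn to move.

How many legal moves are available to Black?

0

Black to move; king on a5.
In check: yes, from the white queen on c7.
Legal moves: none.
Count: 0.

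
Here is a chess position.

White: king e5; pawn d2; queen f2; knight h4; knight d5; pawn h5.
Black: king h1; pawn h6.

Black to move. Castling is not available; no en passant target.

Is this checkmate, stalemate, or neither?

stalemate

Black to move; black king on h1.
In check: no.
King squares — g1: attacked by Qf2; g2: attacked by Qf2; h2: attacked by Qf2.
Legal moves for Black: none.
Not in check and no legal moves → stalemate.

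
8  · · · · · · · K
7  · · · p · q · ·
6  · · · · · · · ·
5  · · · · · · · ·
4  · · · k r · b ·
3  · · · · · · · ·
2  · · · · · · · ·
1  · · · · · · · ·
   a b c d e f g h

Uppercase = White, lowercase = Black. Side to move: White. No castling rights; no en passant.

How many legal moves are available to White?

0

White to move; king on h8.
In check: no.
Legal moves: none.
Count: 0.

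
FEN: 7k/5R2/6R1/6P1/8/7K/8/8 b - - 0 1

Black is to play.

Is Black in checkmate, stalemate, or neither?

Black to move; black king on h8.
In check: no.
King squares — g7: attacked by Rg6; h7: attacked by Rf7; g8: attacked by Rg6.
Legal moves for Black: none.
Not in check and no legal moves → stalemate.

stalemate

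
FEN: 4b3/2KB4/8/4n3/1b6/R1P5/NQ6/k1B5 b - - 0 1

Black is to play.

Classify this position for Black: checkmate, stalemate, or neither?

Black to move; black king on a1.
In check: yes, from the white queen on b2.
King squares — b1: attacked by Qb2; a2: attacked by Qb2; b2: attacked by Bc1.
Legal moves for Black: none.
In check with no legal moves → checkmate.

checkmate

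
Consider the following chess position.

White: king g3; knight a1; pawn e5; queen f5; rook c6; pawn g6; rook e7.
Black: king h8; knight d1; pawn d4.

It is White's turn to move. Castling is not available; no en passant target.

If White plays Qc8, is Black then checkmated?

yes

After Qc8: black king on h8; in check: yes, from the white queen on c8.
King squares — g7: attacked by Re7; h7: attacked by Pg6; g8: attacked by Qc8.
Black has no legal moves → checkmate.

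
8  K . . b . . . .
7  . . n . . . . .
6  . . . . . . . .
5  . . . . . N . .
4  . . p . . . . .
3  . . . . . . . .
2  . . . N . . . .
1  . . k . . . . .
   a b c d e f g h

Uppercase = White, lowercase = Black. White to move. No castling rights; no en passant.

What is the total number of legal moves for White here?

3

White to move; king on a8.
In check: yes, from the black knight on c7.
Legal moves: Kb8, Kb7, Ka7.
Count: 3.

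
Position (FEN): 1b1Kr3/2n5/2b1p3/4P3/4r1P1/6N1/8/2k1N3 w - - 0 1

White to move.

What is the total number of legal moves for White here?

0

White to move; king on d8.
In check: yes, from the black rook on e8.
Legal moves: none.
Count: 0.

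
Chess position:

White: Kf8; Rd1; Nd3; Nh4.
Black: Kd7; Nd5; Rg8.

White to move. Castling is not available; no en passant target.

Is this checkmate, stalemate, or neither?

neither

White to move; white king on f8.
In check: yes, from the black rook on g8.
Legal moves for White: Kxg8, Kf7.
White is in check but has 2 legal moves → neither.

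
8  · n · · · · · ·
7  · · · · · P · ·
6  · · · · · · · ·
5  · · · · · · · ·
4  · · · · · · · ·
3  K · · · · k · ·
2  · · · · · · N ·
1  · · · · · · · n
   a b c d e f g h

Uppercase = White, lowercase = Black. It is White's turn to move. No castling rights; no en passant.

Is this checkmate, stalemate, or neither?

White to move; white king on a3.
In check: no.
Legal moves for White: Kb4, Ka4, Kb3, Kb2, Ka2, Nh4+, Nf4, Ne3, Ne1+, f8=Q+, f8=R+, f8=B, f8=N.
White has 13 legal moves and is not in check → neither.

neither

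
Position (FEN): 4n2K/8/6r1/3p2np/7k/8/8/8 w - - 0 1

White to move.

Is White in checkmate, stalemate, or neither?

stalemate

White to move; white king on h8.
In check: no.
King squares — g7: attacked by Rg6; h7: attacked by Ng5; g8: attacked by Rg6.
Legal moves for White: none.
Not in check and no legal moves → stalemate.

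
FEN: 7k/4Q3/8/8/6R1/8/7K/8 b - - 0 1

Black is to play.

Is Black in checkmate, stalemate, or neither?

Black to move; black king on h8.
In check: no.
King squares — g7: attacked by Rg4; h7: attacked by Qe7; g8: attacked by Rg4.
Legal moves for Black: none.
Not in check and no legal moves → stalemate.

stalemate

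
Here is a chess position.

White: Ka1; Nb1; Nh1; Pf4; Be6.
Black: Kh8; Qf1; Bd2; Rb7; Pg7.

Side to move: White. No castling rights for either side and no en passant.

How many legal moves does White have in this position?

White to move; king on a1.
In check: no.
Legal moves: Bg8, Bc8, Bf7, Bd7, Bf5, Bd5, Bg4, Bc4, Bh3, Bb3, Ba2, Ng3, Nf2, Ka2, f5.
Count: 15.

15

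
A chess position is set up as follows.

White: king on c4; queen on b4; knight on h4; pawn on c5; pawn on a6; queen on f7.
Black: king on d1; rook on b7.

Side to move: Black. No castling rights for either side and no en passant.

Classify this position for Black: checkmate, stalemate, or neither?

neither

Black to move; black king on d1.
In check: no.
Legal moves for Black: Rb8, Rxf7, Re7, Rd7, Rc7, Ra7, Rb6, Rb5, Rxb4+, Ke2, Kc2, Kc1.
Black has 12 legal moves and is not in check → neither.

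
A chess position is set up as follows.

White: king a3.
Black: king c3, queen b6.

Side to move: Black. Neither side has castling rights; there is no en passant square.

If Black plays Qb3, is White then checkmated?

After Qb3: white king on a3; in check: yes, from the black queen on b3.
King squares — a2: attacked by Qb3; b2: attacked by Qb3; b3: attacked by Kc3; a4: attacked by Qb3; b4: attacked by Qb3.
White has no legal moves → checkmate.

yes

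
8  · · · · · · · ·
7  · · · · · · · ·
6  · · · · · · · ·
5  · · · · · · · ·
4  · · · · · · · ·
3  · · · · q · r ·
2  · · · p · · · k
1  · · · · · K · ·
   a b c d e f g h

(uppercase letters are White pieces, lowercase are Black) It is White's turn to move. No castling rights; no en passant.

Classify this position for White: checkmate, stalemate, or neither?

White to move; white king on f1.
In check: no.
King squares — e1: attacked by Pd2; g1: attacked by Kh2; e2: attacked by Qe3; f2: attacked by Qe3; g2: attacked by Kh2.
Legal moves for White: none.
Not in check and no legal moves → stalemate.

stalemate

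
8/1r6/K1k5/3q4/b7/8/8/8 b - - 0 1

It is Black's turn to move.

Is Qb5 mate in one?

yes

After Qb5: white king on a6; in check: yes, from the black queen on b5.
King squares — a5: attacked by Qb5; b5: attacked by Ba4; b6: attacked by Qb5; a7: attacked by Rb7; b7: attacked by Qb5.
White has no legal moves → checkmate.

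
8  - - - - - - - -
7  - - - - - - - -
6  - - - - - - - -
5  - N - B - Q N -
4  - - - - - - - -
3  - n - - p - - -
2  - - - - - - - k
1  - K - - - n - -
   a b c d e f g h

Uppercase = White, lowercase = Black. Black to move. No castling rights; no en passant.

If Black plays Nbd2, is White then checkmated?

After Nbd2: white king on b1; in check: yes, from the black knight on d2.
White has 5 legal replies: Kc2, Kb2, Ka2, Kc1, Ka1.
In check but a legal move exists → not checkmate.

no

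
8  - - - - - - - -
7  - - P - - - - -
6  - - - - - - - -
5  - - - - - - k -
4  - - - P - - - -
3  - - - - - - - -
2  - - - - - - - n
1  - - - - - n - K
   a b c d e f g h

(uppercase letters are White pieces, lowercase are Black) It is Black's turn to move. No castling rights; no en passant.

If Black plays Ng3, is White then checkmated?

no

After Ng3: white king on h1; in check: yes, from the black knight on g3.
White has 3 legal replies: Kxh2, Kg2, Kg1.
In check but a legal move exists → not checkmate.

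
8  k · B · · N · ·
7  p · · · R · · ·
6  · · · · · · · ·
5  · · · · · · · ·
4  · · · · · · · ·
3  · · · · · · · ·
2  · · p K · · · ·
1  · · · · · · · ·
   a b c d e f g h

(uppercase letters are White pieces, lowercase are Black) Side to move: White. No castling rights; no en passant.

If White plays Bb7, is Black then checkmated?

no

After Bb7: black king on a8; in check: yes, from the white bishop on b7.
Black has 1 legal reply: Kb8.
In check but a legal move exists → not checkmate.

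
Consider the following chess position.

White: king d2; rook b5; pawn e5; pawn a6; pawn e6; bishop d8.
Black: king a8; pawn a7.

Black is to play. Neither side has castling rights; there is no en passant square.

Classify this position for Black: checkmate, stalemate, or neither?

stalemate

Black to move; black king on a8.
In check: no.
King squares — a7: own pawn; b7: attacked by Rb5; b8: attacked by Rb5.
Legal moves for Black: none.
Not in check and no legal moves → stalemate.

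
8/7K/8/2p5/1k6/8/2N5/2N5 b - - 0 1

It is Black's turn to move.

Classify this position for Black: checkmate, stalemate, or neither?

Black to move; black king on b4.
In check: yes, from the white knight on c2.
Legal moves for Black: Kb5, Ka5, Kc4, Ka4, Kc3.
Black is in check but has 5 legal moves → neither.

neither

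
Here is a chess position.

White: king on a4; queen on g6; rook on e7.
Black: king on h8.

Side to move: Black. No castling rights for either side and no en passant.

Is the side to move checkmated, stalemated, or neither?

stalemate

Black to move; black king on h8.
In check: no.
King squares — g7: attacked by Qg6; h7: attacked by Qg6; g8: attacked by Qg6.
Legal moves for Black: none.
Not in check and no legal moves → stalemate.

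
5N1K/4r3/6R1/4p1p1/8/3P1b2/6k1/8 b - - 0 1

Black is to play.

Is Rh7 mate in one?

no

After Rh7: white king on h8; in check: yes, from the black rook on h7.
White has 3 legal replies: Kg8, Kxh7, Nxh7.
In check but a legal move exists → not checkmate.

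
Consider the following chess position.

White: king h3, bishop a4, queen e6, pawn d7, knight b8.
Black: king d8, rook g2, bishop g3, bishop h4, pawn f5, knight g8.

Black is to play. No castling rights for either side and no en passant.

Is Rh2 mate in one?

After Rh2: white king on h3; in check: yes, from the black rook on h2.
King squares — g2: attacked by Rh2; h2: attacked by Bg3; g3: attacked by Bh4; g4: attacked by Pf5; h4: attacked by Rh2.
White has no legal moves → checkmate.

yes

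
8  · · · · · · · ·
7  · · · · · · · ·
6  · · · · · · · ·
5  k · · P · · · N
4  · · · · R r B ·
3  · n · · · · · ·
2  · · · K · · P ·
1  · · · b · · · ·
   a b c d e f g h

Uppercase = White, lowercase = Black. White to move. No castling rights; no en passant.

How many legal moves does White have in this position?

White to move; king on d2.
In check: yes, from the black knight on b3.
Legal moves: Ke3, Kd3, Kc3, Ke1, Kxd1.
Count: 5.

5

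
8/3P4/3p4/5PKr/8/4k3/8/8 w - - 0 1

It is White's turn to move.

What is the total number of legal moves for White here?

4

White to move; king on g5.
In check: yes, from the black rook on h5.
Legal moves: Kg6, Kf6, Kxh5, Kg4.
Count: 4.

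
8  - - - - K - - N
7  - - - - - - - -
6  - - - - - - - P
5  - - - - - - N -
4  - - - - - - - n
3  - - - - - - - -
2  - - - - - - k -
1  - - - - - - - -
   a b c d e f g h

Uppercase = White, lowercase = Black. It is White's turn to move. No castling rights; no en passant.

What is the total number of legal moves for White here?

14

White to move; king on e8.
In check: no.
Legal moves: Nhf7, Ng6, Kf8, Kd8, Kf7, Ke7, Kd7, Nh7, Ngf7, Ne6, Ne4, Nh3, Nf3, h7.
Count: 14.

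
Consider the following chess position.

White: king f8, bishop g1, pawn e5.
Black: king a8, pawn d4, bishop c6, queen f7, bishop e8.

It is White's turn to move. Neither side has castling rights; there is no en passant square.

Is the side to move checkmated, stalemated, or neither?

checkmate

White to move; white king on f8.
In check: yes, from the black queen on f7.
King squares — e7: attacked by Qf7; f7: attacked by Be8; g7: attacked by Qf7; e8: attacked by Bc6; g8: attacked by Qf7.
Legal moves for White: none.
In check with no legal moves → checkmate.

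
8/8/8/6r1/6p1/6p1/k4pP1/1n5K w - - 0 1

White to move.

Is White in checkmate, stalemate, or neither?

White to move; white king on h1.
In check: no.
King squares — g1: attacked by Pf2; g2: own pawn; h2: attacked by Pg3.
Legal moves for White: none.
Not in check and no legal moves → stalemate.

stalemate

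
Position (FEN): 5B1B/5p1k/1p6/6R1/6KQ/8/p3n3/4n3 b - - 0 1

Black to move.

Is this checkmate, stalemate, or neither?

Black to move; black king on h7.
In check: yes, from the white queen on h4.
King squares — g6: attacked by Rg5; h6: attacked by Qh4; g7: attacked by Rg5; g8: attacked by Rg5; h8: attacked by Qh4.
Legal moves for Black: none.
In check with no legal moves → checkmate.

checkmate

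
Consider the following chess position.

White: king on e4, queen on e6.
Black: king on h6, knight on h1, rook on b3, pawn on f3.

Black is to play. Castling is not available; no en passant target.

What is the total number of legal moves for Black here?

Black to move; king on h6.
In check: yes, from the white queen on e6.
Legal moves: Kh7, Kg7, Kh5, Kg5.
Count: 4.

4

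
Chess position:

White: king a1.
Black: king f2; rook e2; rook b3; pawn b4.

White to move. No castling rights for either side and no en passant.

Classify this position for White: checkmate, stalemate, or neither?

stalemate

White to move; white king on a1.
In check: no.
King squares — b1: attacked by Rb3; a2: attacked by Re2; b2: attacked by Re2.
Legal moves for White: none.
Not in check and no legal moves → stalemate.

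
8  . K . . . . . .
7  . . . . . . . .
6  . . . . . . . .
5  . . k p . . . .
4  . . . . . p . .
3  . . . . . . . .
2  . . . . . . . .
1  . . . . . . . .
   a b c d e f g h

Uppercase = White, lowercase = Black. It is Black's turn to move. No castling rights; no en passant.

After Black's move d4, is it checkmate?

no

After d4: white king on b8; in check: no.
White is not in check, so this cannot be checkmate.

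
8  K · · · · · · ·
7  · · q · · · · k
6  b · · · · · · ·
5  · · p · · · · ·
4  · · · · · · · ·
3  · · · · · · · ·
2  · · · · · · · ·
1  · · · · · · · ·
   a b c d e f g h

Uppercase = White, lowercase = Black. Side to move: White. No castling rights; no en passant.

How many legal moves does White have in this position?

0

White to move; king on a8.
In check: no.
Legal moves: none.
Count: 0.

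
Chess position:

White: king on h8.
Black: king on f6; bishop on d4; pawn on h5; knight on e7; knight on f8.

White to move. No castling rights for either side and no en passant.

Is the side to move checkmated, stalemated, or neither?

stalemate

White to move; white king on h8.
In check: no.
King squares — g7: attacked by Kf6; h7: attacked by Nf8; g8: attacked by Ne7.
Legal moves for White: none.
Not in check and no legal moves → stalemate.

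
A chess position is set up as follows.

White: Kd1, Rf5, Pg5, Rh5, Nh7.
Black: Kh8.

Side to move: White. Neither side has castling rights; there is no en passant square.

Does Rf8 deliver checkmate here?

After Rf8: black king on h8; in check: yes, from the white rook on f8.
Black has 1 legal reply: Kg7.
In check but a legal move exists → not checkmate.

no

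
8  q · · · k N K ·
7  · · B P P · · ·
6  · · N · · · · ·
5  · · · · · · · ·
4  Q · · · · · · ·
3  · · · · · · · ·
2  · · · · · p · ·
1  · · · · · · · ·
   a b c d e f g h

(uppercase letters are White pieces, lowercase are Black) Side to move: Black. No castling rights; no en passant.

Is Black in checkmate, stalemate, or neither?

Black to move; black king on e8.
In check: yes, from the white pawn on d7.
King squares — d7: attacked by Nf8; e7: attacked by Nc6; f7: attacked by Kg8; d8: attacked by Nc6; f8: attacked by Pe7.
Legal moves for Black: none.
In check with no legal moves → checkmate.

checkmate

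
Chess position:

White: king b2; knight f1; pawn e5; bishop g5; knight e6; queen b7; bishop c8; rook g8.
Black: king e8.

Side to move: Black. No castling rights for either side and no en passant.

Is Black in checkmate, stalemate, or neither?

checkmate

Black to move; black king on e8.
In check: yes, from the white rook on g8.
King squares — d7: attacked by Qb7; e7: attacked by Bg5; f7: attacked by Qb7; d8: attacked by Bg5; f8: attacked by Ne6.
Legal moves for Black: none.
In check with no legal moves → checkmate.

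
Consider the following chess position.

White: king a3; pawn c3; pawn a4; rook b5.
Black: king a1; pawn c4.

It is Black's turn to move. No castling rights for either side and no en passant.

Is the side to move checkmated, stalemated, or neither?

Black to move; black king on a1.
In check: no.
King squares — b1: attacked by Rb5; a2: attacked by Ka3; b2: attacked by Ka3.
Legal moves for Black: none.
Not in check and no legal moves → stalemate.

stalemate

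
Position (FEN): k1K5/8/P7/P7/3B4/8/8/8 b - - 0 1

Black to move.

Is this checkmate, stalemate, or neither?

stalemate

Black to move; black king on a8.
In check: no.
King squares — a7: attacked by Bd4; b7: attacked by Pa6; b8: attacked by Kc8.
Legal moves for Black: none.
Not in check and no legal moves → stalemate.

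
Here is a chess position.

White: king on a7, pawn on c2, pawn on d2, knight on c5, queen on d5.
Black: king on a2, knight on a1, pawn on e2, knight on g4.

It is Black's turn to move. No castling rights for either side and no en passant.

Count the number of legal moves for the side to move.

Black to move; king on a2.
In check: yes, from the white queen on d5.
Legal moves: Ka3, Kb2, Kb1, Nb3.
Count: 4.

4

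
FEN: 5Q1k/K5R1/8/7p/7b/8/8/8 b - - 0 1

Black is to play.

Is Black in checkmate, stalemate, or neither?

checkmate

Black to move; black king on h8.
In check: yes, from the white queen on f8.
King squares — g7: attacked by Qf8; h7: attacked by Rg7; g8: attacked by Rg7.
Legal moves for Black: none.
In check with no legal moves → checkmate.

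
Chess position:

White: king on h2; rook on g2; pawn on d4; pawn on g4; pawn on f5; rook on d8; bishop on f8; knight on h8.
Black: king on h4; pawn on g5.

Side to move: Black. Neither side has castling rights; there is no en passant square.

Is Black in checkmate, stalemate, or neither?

stalemate

Black to move; black king on h4.
In check: no.
King squares — g3: attacked by Rg2; h3: attacked by Kh2; g4: attacked by Rg2; g5: own pawn; h5: attacked by Pg4.
Legal moves for Black: none.
Not in check and no legal moves → stalemate.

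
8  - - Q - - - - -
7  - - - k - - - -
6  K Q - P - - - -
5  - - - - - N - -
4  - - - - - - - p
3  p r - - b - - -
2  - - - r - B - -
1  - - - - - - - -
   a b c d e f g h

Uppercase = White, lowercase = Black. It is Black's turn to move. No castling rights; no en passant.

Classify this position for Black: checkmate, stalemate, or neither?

Black to move; black king on d7.
In check: yes, from the white queen on c8.
King squares — c6: attacked by Qb6; d6: attacked by Nf5; e6: attacked by Qc8; c7: attacked by Qb6; e7: attacked by Nf5; c8: available; d8: attacked by Qb6; e8: attacked by Qc8.
Legal moves for Black: Kxc8.
Black is in check but has 1 legal move → neither.

neither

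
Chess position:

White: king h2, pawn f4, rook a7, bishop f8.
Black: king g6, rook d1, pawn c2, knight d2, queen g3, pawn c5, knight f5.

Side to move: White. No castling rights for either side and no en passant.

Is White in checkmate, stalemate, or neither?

checkmate

White to move; white king on h2.
In check: yes, from the black queen on g3.
King squares — g1: attacked by Rd1; h1: attacked by Rd1; g2: attacked by Qg3; g3: attacked by Nf5; h3: attacked by Qg3.
Legal moves for White: none.
In check with no legal moves → checkmate.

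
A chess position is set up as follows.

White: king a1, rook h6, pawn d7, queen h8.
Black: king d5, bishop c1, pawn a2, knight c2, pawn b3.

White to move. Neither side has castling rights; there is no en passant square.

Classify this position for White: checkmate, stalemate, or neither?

checkmate

White to move; white king on a1.
In check: yes, from the black knight on c2.
King squares — b1: attacked by Pa2; a2: attacked by Pb3; b2: attacked by Bc1.
Legal moves for White: none.
In check with no legal moves → checkmate.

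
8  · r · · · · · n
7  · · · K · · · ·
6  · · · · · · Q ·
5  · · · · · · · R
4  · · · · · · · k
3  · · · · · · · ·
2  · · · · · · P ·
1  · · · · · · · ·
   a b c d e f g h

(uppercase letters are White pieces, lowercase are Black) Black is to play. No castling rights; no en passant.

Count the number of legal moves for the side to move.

0

Black to move; king on h4.
In check: yes, from the white rook on h5.
Legal moves: none.
Count: 0.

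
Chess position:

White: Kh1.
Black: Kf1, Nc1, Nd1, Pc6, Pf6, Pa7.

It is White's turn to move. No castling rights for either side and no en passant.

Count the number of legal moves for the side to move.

White to move; king on h1.
In check: no.
Legal moves: Kh2.
Count: 1.

1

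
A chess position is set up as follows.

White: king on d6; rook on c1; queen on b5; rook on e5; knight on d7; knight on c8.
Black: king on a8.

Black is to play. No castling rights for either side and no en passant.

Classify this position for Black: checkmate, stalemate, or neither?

stalemate

Black to move; black king on a8.
In check: no.
King squares — a7: attacked by Nc8; b7: attacked by Qb5; b8: attacked by Qb5.
Legal moves for Black: none.
Not in check and no legal moves → stalemate.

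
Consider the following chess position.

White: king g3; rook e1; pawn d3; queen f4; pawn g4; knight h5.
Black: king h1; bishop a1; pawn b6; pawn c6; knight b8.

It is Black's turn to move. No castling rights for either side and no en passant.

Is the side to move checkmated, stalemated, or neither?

Black to move; black king on h1.
In check: yes, from the white rook on e1.
King squares — g1: attacked by Re1; g2: attacked by Kg3; h2: attacked by Kg3.
Legal moves for Black: none.
In check with no legal moves → checkmate.

checkmate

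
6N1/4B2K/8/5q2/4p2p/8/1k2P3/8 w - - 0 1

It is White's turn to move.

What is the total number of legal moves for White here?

3

White to move; king on h7.
In check: yes, from the black queen on f5.
Legal moves: Kh8, Kg7, Kh6.
Count: 3.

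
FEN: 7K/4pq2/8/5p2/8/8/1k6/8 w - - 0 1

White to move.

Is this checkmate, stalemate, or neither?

stalemate

White to move; white king on h8.
In check: no.
King squares — g7: attacked by Qf7; h7: attacked by Qf7; g8: attacked by Qf7.
Legal moves for White: none.
Not in check and no legal moves → stalemate.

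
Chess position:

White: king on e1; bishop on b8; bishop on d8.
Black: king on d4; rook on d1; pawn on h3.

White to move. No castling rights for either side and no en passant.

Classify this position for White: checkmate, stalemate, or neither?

White to move; white king on e1.
In check: yes, from the black rook on d1.
King squares — d1: available; f1: attacked by Rd1; d2: attacked by Rd1; e2: available; f2: available.
Legal moves for White: Kf2, Ke2, Kxd1.
White is in check but has 3 legal moves → neither.

neither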